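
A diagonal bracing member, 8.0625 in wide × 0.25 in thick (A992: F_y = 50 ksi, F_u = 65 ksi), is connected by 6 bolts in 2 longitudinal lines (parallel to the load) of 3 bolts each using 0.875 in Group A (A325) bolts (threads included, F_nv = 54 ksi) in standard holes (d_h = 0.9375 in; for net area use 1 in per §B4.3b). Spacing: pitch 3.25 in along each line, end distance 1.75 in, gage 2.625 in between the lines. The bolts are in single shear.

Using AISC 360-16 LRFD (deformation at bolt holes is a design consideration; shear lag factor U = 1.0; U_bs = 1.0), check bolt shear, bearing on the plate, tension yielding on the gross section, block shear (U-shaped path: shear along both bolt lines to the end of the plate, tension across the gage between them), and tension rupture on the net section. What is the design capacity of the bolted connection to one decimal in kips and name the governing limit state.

73.9 kips (net-section rupture governs)

Bolt shear: A_b = π(0.875)²/4 = 0.60132 in². φR_n = 0.75 × 54 × 0.60132 × 6 × 1 = 146.1 kips.
Bearing (0.25 in plate, F_u = 65 ksi): end bolts L_c = 1.75 − 0.9375/2 = 1.28125, R_n = min(1.2×1.28125×0.25×65, 2.4×0.875×0.25×65) = 24.984 kips/bolt; interior L_c = 3.25 − 0.9375 = 2.3125, R_n = 34.125 kips/bolt. φR_n = 0.75 × (2×24.984 + 4×34.125) = 139.9 kips.
Tension yield (gross): A_g = 8.0625×0.25 = 2.0156 in². φR_n = 0.90 × 50 × 2.0156 = 90.7 kips.
Block shear: shear path 2×[1.75+2×3.25] = 2×8.25 in, A_gv = 4.125, A_nv = 2×(8.25 − 2.5×1)×0.25 = 2.875 in²; tension across gage: (2.625 − 1×1)×0.25 = 0.40625 in². R_n = min(0.6×65×2.875, 0.6×50×4.125) + 1.0×65×0.40625 = min(112.13, 123.75) + 26.406 = 138.54 kips. φR_n = 0.75 × 138.54 = 103.9 kips.
Tension rupture (net): A_n = (8.0625 − 2×1)×0.25 = 1.5156 in² (U = 1.0, A_e = A_n). φR_n = 0.75 × 65 × 1.5156 = 73.9 kips.
Governing: min(146.1, 139.9, 90.7, 103.9, 73.9) = 73.9 kips → net-section rupture.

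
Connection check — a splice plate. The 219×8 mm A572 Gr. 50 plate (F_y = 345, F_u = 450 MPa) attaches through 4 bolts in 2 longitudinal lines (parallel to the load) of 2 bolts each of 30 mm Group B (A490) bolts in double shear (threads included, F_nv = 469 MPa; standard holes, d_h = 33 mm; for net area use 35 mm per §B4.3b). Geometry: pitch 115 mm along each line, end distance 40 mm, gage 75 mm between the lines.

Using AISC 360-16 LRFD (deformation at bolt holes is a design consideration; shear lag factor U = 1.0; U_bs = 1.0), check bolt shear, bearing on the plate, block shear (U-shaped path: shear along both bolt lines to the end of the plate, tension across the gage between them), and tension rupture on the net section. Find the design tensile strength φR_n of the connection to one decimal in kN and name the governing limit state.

Bolt shear: A_b = π(30)²/4 = 706.86 mm². φR_n = 0.75 × 469 × 706.86 × 4 × 2 = 1989.1 kN.
Bearing (8 mm plate, F_u = 450 MPa): end bolts L_c = 40 − 33/2 = 23.5, R_n = min(1.2×23.5×8×450, 2.4×30×8×450) = 101.52 kN/bolt; interior L_c = 115 − 33 = 82, R_n = 259.2 kN/bolt. φR_n = 0.75 × (2×101.52 + 2×259.2) = 541.1 kN.
Block shear: shear path 2×[40+1×115] = 2×155 mm, A_gv = 2480, A_nv = 2×(155 − 1.5×35)×8 = 1640 mm²; tension across gage: (75 − 1×35)×8 = 320 mm². R_n = min(0.6×450×1640, 0.6×345×2480) + 1.0×450×320 = min(442.8, 513.36) + 144 = 586.8 kN. φR_n = 0.75 × 586.8 = 440.1 kN.
Tension rupture (net): A_n = (219 − 2×35)×8 = 1192 mm² (U = 1.0, A_e = A_n). φR_n = 0.75 × 450 × 1192 = 402.3 kN.
Governing: min(1989.1, 541.1, 440.1, 402.3) = 402.3 kN → net-section rupture.

402.3 kN (net-section rupture governs)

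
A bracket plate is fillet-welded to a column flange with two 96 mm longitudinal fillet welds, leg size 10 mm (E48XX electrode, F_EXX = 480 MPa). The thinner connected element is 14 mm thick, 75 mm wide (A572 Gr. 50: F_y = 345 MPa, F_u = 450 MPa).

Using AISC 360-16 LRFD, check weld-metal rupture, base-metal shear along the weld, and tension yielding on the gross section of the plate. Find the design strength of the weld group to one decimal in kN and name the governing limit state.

293.2 kN (weld metal governs)

Weld metal: throat = 0.707×10 = 7.07 mm, L = 2×96 = 192 mm. φR_n = 0.75 × 0.6 × 480 × 7.07 × 192 = 293.2 kN.
Base metal shear (14 mm plate): yield φR_n = 1.0×0.6×345×14×192 = 556.4 kN; rupture φR_n = 0.75×0.6×450×14×192 = 544.3 kN; take 544.3 kN (rupture).
Tension yield (gross): A_g = 75×14 = 1050 mm². φR_n = 0.90 × 345 × 1050 = 326.0 kN.
Governing: min(293.2, 544.3, 326.0) = 293.2 kN → weld metal.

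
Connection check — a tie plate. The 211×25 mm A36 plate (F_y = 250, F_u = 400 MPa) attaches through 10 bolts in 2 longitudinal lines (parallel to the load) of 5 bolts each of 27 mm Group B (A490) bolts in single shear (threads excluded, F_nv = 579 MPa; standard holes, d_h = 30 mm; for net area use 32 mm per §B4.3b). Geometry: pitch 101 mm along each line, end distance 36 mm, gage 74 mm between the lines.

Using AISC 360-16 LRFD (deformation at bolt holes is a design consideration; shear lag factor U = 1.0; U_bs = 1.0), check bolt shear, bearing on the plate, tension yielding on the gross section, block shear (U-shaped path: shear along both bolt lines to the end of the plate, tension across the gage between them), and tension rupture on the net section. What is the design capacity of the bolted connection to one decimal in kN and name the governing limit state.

Bolt shear: A_b = π(27)²/4 = 572.56 mm². φR_n = 0.75 × 579 × 572.56 × 10 × 1 = 2486.3 kN.
Bearing (25 mm plate, F_u = 400 MPa): end bolts L_c = 36 − 30/2 = 21, R_n = min(1.2×21×25×400, 2.4×27×25×400) = 252 kN/bolt; interior L_c = 101 − 30 = 71, R_n = 648 kN/bolt. φR_n = 0.75 × (2×252 + 8×648) = 4266.0 kN.
Tension yield (gross): A_g = 211×25 = 5275 mm². φR_n = 0.90 × 250 × 5275 = 1186.9 kN.
Block shear: shear path 2×[36+4×101] = 2×440 mm, A_gv = 22000, A_nv = 2×(440 − 4.5×32)×25 = 14800 mm²; tension across gage: (74 − 1×32)×25 = 1050 mm². R_n = min(0.6×400×14800, 0.6×250×22000) + 1.0×400×1050 = min(3552, 3300) + 420 = 3720 kN. φR_n = 0.75 × 3720 = 2790.0 kN.
Tension rupture (net): A_n = (211 − 2×32)×25 = 3675 mm² (U = 1.0, A_e = A_n). φR_n = 0.75 × 400 × 3675 = 1102.5 kN.
Governing: min(2486.3, 4266.0, 1186.9, 2790.0, 1102.5) = 1102.5 kN → net-section rupture.

1102.5 kN (net-section rupture governs)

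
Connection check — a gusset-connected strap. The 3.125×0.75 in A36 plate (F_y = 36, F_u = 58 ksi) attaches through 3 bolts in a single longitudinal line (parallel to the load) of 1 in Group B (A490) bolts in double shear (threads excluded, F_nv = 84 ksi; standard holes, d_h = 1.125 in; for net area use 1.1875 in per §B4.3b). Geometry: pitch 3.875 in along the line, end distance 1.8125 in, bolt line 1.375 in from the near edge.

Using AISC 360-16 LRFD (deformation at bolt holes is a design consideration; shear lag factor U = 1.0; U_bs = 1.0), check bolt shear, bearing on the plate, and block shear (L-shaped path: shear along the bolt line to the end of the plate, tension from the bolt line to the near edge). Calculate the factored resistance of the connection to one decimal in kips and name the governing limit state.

141.7 kips (block shear governs)

Bolt shear: A_b = π(1)²/4 = 0.7854 in². φR_n = 0.75 × 84 × 0.7854 × 3 × 2 = 296.9 kips.
Bearing (0.75 in plate, F_u = 58 ksi): end bolts L_c = 1.8125 − 1.125/2 = 1.25, R_n = min(1.2×1.25×0.75×58, 2.4×1×0.75×58) = 65.25 kips/bolt; interior L_c = 3.875 − 1.125 = 2.75, R_n = 104.4 kips/bolt. φR_n = 0.75 × (1×65.25 + 2×104.4) = 205.5 kips.
Block shear: shear path 1×[1.8125+2×3.875] = 1×9.5625 in, A_gv = 7.1719, A_nv = 1×(9.5625 − 2.5×1.1875)×0.75 = 4.9453 in²; tension to near edge: (1.375 − 0.5×1.1875)×0.75 = 0.58594 in². R_n = min(0.6×58×4.9453, 0.6×36×7.1719) + 1.0×58×0.58594 = min(172.1, 154.91) + 33.985 = 188.9 kips. φR_n = 0.75 × 188.9 = 141.7 kips.
Governing: min(296.9, 205.5, 141.7) = 141.7 kips → block shear.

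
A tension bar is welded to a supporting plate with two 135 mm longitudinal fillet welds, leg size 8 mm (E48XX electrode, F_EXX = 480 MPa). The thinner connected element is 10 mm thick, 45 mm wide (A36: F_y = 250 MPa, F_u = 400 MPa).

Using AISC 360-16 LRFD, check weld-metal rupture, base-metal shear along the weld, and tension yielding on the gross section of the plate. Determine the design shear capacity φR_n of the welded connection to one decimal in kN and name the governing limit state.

101.3 kN (gross-section yield governs)

Weld metal: throat = 0.707×8 = 5.656 mm, L = 2×135 = 270 mm. φR_n = 0.75 × 0.6 × 480 × 5.656 × 270 = 329.9 kN.
Base metal shear (10 mm plate): yield φR_n = 1.0×0.6×250×10×270 = 405.0 kN; rupture φR_n = 0.75×0.6×400×10×270 = 486.0 kN; take 405.0 kN (yield).
Tension yield (gross): A_g = 45×10 = 450 mm². φR_n = 0.90 × 250 × 450 = 101.3 kN.
Governing: min(329.9, 405.0, 101.3) = 101.3 kN → gross-section yield.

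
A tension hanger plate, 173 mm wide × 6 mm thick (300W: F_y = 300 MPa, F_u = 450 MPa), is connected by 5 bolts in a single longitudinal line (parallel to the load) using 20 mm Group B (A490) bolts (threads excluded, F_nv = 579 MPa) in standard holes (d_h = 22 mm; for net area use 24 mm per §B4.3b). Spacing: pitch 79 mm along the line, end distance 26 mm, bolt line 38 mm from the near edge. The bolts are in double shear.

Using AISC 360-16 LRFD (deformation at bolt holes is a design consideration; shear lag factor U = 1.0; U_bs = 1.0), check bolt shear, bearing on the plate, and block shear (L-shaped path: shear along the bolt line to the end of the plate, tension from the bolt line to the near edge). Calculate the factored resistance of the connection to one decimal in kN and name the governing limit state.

Bolt shear: A_b = π(20)²/4 = 314.16 mm². φR_n = 0.75 × 579 × 314.16 × 5 × 2 = 1364.2 kN.
Bearing (6 mm plate, F_u = 450 MPa): end bolts L_c = 26 − 22/2 = 15, R_n = min(1.2×15×6×450, 2.4×20×6×450) = 48.6 kN/bolt; interior L_c = 79 − 22 = 57, R_n = 129.6 kN/bolt. φR_n = 0.75 × (1×48.6 + 4×129.6) = 425.3 kN.
Block shear: shear path 1×[26+4×79] = 1×342 mm, A_gv = 2052, A_nv = 1×(342 − 4.5×24)×6 = 1404 mm²; tension to near edge: (38 − 0.5×24)×6 = 156 mm². R_n = min(0.6×450×1404, 0.6×300×2052) + 1.0×450×156 = min(379.08, 369.36) + 70.2 = 439.56 kN. φR_n = 0.75 × 439.56 = 329.7 kN.
Governing: min(1364.2, 425.3, 329.7) = 329.7 kN → block shear.

329.7 kN (block shear governs)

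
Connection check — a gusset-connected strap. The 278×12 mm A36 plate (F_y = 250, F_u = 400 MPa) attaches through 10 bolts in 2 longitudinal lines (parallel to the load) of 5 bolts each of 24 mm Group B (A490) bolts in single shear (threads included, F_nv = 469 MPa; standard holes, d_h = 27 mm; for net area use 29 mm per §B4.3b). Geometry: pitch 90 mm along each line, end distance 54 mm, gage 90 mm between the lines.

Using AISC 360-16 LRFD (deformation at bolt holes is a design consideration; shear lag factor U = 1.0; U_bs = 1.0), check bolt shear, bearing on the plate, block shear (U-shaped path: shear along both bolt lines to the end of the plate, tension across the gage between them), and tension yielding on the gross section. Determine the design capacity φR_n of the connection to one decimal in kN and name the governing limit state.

750.6 kN (gross-section yield governs)

Bolt shear: A_b = π(24)²/4 = 452.39 mm². φR_n = 0.75 × 469 × 452.39 × 10 × 1 = 1591.3 kN.
Bearing (12 mm plate, F_u = 400 MPa): end bolts L_c = 54 − 27/2 = 40.5, R_n = min(1.2×40.5×12×400, 2.4×24×12×400) = 233.28 kN/bolt; interior L_c = 90 − 27 = 63, R_n = 276.48 kN/bolt. φR_n = 0.75 × (2×233.28 + 8×276.48) = 2008.8 kN.
Block shear: shear path 2×[54+4×90] = 2×414 mm, A_gv = 9936, A_nv = 2×(414 − 4.5×29)×12 = 6804 mm²; tension across gage: (90 − 1×29)×12 = 732 mm². R_n = min(0.6×400×6804, 0.6×250×9936) + 1.0×400×732 = min(1633, 1490.4) + 292.8 = 1783.2 kN. φR_n = 0.75 × 1783.2 = 1337.4 kN.
Tension yield (gross): A_g = 278×12 = 3336 mm². φR_n = 0.90 × 250 × 3336 = 750.6 kN.
Governing: min(1591.3, 2008.8, 1337.4, 750.6) = 750.6 kN → gross-section yield.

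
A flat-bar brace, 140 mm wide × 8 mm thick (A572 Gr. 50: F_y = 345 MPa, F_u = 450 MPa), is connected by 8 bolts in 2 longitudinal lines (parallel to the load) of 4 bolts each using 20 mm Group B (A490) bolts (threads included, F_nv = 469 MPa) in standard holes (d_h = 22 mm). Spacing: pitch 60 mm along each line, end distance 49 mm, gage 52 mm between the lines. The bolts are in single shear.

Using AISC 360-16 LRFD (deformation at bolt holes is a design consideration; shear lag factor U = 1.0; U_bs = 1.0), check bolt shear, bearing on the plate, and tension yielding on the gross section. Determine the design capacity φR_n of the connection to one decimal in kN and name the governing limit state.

347.8 kN (gross-section yield governs)

Bolt shear: A_b = π(20)²/4 = 314.16 mm². φR_n = 0.75 × 469 × 314.16 × 8 × 1 = 884.0 kN.
Bearing (8 mm plate, F_u = 450 MPa): end bolts L_c = 49 − 22/2 = 38, R_n = min(1.2×38×8×450, 2.4×20×8×450) = 164.16 kN/bolt; interior L_c = 60 − 22 = 38, R_n = 164.16 kN/bolt. φR_n = 0.75 × (2×164.16 + 6×164.16) = 985.0 kN.
Tension yield (gross): A_g = 140×8 = 1120 mm². φR_n = 0.90 × 345 × 1120 = 347.8 kN.
Governing: min(884.0, 985.0, 347.8) = 347.8 kN → gross-section yield.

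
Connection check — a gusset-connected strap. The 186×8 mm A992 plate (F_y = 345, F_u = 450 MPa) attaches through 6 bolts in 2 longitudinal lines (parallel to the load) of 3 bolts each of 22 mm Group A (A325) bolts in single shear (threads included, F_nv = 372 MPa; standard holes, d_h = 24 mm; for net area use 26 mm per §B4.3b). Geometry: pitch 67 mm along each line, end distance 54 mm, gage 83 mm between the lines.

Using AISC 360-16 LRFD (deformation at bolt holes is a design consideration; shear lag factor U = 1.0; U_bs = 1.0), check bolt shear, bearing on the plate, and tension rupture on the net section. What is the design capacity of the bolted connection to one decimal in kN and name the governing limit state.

Bolt shear: A_b = π(22)²/4 = 380.13 mm². φR_n = 0.75 × 372 × 380.13 × 6 × 1 = 636.3 kN.
Bearing (8 mm plate, F_u = 450 MPa): end bolts L_c = 54 − 24/2 = 42, R_n = min(1.2×42×8×450, 2.4×22×8×450) = 181.44 kN/bolt; interior L_c = 67 − 24 = 43, R_n = 185.76 kN/bolt. φR_n = 0.75 × (2×181.44 + 4×185.76) = 829.4 kN.
Tension rupture (net): A_n = (186 − 2×26)×8 = 1072 mm² (U = 1.0, A_e = A_n). φR_n = 0.75 × 450 × 1072 = 361.8 kN.
Governing: min(636.3, 829.4, 361.8) = 361.8 kN → net-section rupture.

361.8 kN (net-section rupture governs)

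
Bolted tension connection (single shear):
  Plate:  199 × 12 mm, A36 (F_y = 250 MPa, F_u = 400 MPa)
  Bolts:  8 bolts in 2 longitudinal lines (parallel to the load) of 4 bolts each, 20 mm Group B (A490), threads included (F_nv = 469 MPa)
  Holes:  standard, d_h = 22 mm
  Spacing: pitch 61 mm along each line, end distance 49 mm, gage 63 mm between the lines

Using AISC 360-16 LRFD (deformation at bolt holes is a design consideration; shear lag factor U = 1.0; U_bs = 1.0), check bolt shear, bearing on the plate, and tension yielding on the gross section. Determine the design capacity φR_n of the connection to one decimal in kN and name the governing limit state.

Bolt shear: A_b = π(20)²/4 = 314.16 mm². φR_n = 0.75 × 469 × 314.16 × 8 × 1 = 884.0 kN.
Bearing (12 mm plate, F_u = 400 MPa): end bolts L_c = 49 − 22/2 = 38, R_n = min(1.2×38×12×400, 2.4×20×12×400) = 218.88 kN/bolt; interior L_c = 61 − 22 = 39, R_n = 224.64 kN/bolt. φR_n = 0.75 × (2×218.88 + 6×224.64) = 1339.2 kN.
Tension yield (gross): A_g = 199×12 = 2388 mm². φR_n = 0.90 × 250 × 2388 = 537.3 kN.
Governing: min(884.0, 1339.2, 537.3) = 537.3 kN → gross-section yield.

537.3 kN (gross-section yield governs)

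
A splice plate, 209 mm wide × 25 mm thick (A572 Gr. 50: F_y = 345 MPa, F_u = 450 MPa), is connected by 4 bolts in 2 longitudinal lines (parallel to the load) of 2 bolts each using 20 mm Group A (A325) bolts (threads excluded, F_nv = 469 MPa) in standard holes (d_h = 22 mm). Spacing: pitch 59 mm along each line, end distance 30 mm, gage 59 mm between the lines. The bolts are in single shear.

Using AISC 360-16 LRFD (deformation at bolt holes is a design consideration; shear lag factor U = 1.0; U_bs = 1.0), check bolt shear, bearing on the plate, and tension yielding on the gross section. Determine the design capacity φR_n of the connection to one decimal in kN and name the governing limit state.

Bolt shear: A_b = π(20)²/4 = 314.16 mm². φR_n = 0.75 × 469 × 314.16 × 4 × 1 = 442.0 kN.
Bearing (25 mm plate, F_u = 450 MPa): end bolts L_c = 30 − 22/2 = 19, R_n = min(1.2×19×25×450, 2.4×20×25×450) = 256.5 kN/bolt; interior L_c = 59 − 22 = 37, R_n = 499.5 kN/bolt. φR_n = 0.75 × (2×256.5 + 2×499.5) = 1134.0 kN.
Tension yield (gross): A_g = 209×25 = 5225 mm². φR_n = 0.90 × 345 × 5225 = 1622.4 kN.
Governing: min(442.0, 1134.0, 1622.4) = 442.0 kN → bolt shear.

442.0 kN (bolt shear governs)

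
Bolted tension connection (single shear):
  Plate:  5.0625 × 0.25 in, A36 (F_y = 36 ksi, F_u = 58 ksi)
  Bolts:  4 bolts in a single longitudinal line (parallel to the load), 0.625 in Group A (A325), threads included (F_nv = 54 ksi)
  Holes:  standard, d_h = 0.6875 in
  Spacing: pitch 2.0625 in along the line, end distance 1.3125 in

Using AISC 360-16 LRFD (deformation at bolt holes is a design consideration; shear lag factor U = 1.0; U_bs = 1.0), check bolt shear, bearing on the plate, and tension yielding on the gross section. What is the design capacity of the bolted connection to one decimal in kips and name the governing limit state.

Bolt shear: A_b = π(0.625)²/4 = 0.3068 in². φR_n = 0.75 × 54 × 0.3068 × 4 × 1 = 49.7 kips.
Bearing (0.25 in plate, F_u = 58 ksi): end bolts L_c = 1.3125 − 0.6875/2 = 0.96875, R_n = min(1.2×0.96875×0.25×58, 2.4×0.625×0.25×58) = 16.856 kips/bolt; interior L_c = 2.0625 − 0.6875 = 1.375, R_n = 21.75 kips/bolt. φR_n = 0.75 × (1×16.856 + 3×21.75) = 61.6 kips.
Tension yield (gross): A_g = 5.0625×0.25 = 1.2656 in². φR_n = 0.90 × 36 × 1.2656 = 41.0 kips.
Governing: min(49.7, 61.6, 41.0) = 41.0 kips → gross-section yield.

41.0 kips (gross-section yield governs)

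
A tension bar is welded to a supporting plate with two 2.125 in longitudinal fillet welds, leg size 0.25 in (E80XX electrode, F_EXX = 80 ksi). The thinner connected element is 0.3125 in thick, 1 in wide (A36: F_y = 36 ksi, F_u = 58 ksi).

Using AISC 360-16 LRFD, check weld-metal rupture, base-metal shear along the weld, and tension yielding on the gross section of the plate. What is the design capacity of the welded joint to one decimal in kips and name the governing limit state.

Weld metal: throat = 0.707×0.25 = 0.17675 in, L = 2×2.125 = 4.25 in. φR_n = 0.75 × 0.6 × 80 × 0.17675 × 4.25 = 27.0 kips.
Base metal shear (0.3125 in plate): yield φR_n = 1.0×0.6×36×0.3125×4.25 = 28.7 kips; rupture φR_n = 0.75×0.6×58×0.3125×4.25 = 34.7 kips; take 28.7 kips (yield).
Tension yield (gross): A_g = 1×0.3125 = 0.3125 in². φR_n = 0.90 × 36 × 0.3125 = 10.1 kips.
Governing: min(27.0, 28.7, 10.1) = 10.1 kips → gross-section yield.

10.1 kips (gross-section yield governs)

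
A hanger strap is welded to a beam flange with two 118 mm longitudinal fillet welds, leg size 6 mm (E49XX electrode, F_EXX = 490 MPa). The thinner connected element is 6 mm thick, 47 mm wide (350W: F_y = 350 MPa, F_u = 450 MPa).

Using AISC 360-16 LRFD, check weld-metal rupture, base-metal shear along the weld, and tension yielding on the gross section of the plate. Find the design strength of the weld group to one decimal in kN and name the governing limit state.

88.8 kN (gross-section yield governs)

Weld metal: throat = 0.707×6 = 4.242 mm, L = 2×118 = 236 mm. φR_n = 0.75 × 0.6 × 490 × 4.242 × 236 = 220.7 kN.
Base metal shear (6 mm plate): yield φR_n = 1.0×0.6×350×6×236 = 297.4 kN; rupture φR_n = 0.75×0.6×450×6×236 = 286.7 kN; take 286.7 kN (rupture).
Tension yield (gross): A_g = 47×6 = 282 mm². φR_n = 0.90 × 350 × 282 = 88.8 kN.
Governing: min(220.7, 286.7, 88.8) = 88.8 kN → gross-section yield.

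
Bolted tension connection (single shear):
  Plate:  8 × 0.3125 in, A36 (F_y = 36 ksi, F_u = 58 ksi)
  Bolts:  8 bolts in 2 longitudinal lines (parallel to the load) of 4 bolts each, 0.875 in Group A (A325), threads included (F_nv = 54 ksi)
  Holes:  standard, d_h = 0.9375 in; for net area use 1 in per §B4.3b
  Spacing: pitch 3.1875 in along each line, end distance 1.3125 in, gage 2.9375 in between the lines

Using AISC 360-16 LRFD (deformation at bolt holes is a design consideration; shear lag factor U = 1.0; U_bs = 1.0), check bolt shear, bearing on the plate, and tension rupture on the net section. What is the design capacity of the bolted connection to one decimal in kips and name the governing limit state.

Bolt shear: A_b = π(0.875)²/4 = 0.60132 in². φR_n = 0.75 × 54 × 0.60132 × 8 × 1 = 194.8 kips.
Bearing (0.3125 in plate, F_u = 58 ksi): end bolts L_c = 1.3125 − 0.9375/2 = 0.84375, R_n = min(1.2×0.84375×0.3125×58, 2.4×0.875×0.3125×58) = 18.352 kips/bolt; interior L_c = 3.1875 − 0.9375 = 2.25, R_n = 38.063 kips/bolt. φR_n = 0.75 × (2×18.352 + 6×38.063) = 198.8 kips.
Tension rupture (net): A_n = (8 − 2×1)×0.3125 = 1.875 in² (U = 1.0, A_e = A_n). φR_n = 0.75 × 58 × 1.875 = 81.6 kips.
Governing: min(194.8, 198.8, 81.6) = 81.6 kips → net-section rupture.

81.6 kips (net-section rupture governs)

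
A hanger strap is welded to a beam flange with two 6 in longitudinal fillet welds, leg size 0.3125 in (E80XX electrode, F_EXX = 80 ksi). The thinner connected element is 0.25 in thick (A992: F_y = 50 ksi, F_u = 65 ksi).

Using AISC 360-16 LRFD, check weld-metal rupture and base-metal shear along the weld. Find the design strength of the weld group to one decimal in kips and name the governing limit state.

87.8 kips (base-metal shear governs)

Weld metal: throat = 0.707×0.3125 = 0.22094 in, L = 2×6 = 12 in. φR_n = 0.75 × 0.6 × 80 × 0.22094 × 12 = 95.4 kips.
Base metal shear (0.25 in plate): yield φR_n = 1.0×0.6×50×0.25×12 = 90.0 kips; rupture φR_n = 0.75×0.6×65×0.25×12 = 87.8 kips; take 87.8 kips (rupture).
Governing: min(95.4, 87.8) = 87.8 kips → base-metal shear.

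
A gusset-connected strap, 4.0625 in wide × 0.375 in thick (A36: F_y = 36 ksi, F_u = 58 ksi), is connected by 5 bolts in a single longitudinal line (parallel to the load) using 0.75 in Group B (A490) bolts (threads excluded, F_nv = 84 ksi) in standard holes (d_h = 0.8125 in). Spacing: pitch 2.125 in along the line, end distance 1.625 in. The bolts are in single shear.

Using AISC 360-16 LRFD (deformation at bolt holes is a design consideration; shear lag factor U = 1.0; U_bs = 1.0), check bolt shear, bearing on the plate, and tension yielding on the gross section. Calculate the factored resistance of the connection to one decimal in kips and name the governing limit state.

Bolt shear: A_b = π(0.75)²/4 = 0.44179 in². φR_n = 0.75 × 84 × 0.44179 × 5 × 1 = 139.2 kips.
Bearing (0.375 in plate, F_u = 58 ksi): end bolts L_c = 1.625 − 0.8125/2 = 1.21875, R_n = min(1.2×1.21875×0.375×58, 2.4×0.75×0.375×58) = 31.809 kips/bolt; interior L_c = 2.125 − 0.8125 = 1.3125, R_n = 34.256 kips/bolt. φR_n = 0.75 × (1×31.809 + 4×34.256) = 126.6 kips.
Tension yield (gross): A_g = 4.0625×0.375 = 1.5234 in². φR_n = 0.90 × 36 × 1.5234 = 49.4 kips.
Governing: min(139.2, 126.6, 49.4) = 49.4 kips → gross-section yield.

49.4 kips (gross-section yield governs)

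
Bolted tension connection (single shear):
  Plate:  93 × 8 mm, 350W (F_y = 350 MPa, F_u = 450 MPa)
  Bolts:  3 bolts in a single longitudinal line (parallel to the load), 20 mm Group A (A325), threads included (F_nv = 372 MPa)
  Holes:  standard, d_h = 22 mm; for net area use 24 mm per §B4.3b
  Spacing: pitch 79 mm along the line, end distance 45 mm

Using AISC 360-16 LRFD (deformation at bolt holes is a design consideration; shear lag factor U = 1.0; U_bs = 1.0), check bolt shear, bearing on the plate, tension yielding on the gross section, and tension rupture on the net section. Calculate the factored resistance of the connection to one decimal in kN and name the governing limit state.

Bolt shear: A_b = π(20)²/4 = 314.16 mm². φR_n = 0.75 × 372 × 314.16 × 3 × 1 = 263.0 kN.
Bearing (8 mm plate, F_u = 450 MPa): end bolts L_c = 45 − 22/2 = 34, R_n = min(1.2×34×8×450, 2.4×20×8×450) = 146.88 kN/bolt; interior L_c = 79 − 22 = 57, R_n = 172.8 kN/bolt. φR_n = 0.75 × (1×146.88 + 2×172.8) = 369.4 kN.
Tension yield (gross): A_g = 93×8 = 744 mm². φR_n = 0.90 × 350 × 744 = 234.4 kN.
Tension rupture (net): A_n = (93 − 1×24)×8 = 552 mm² (U = 1.0, A_e = A_n). φR_n = 0.75 × 450 × 552 = 186.3 kN.
Governing: min(263.0, 369.4, 234.4, 186.3) = 186.3 kN → net-section rupture.

186.3 kN (net-section rupture governs)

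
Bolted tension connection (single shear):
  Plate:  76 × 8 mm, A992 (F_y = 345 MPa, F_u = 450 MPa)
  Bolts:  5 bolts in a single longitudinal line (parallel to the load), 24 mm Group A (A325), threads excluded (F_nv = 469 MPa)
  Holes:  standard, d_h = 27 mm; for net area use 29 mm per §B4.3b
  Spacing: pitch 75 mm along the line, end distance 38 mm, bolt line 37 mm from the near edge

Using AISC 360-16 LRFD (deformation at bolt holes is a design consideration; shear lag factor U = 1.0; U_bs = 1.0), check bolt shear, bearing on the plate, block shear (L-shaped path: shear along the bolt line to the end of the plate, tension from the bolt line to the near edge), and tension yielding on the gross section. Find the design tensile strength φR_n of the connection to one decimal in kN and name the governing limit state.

188.8 kN (gross-section yield governs)

Bolt shear: A_b = π(24)²/4 = 452.39 mm². φR_n = 0.75 × 469 × 452.39 × 5 × 1 = 795.6 kN.
Bearing (8 mm plate, F_u = 450 MPa): end bolts L_c = 38 − 27/2 = 24.5, R_n = min(1.2×24.5×8×450, 2.4×24×8×450) = 105.84 kN/bolt; interior L_c = 75 − 27 = 48, R_n = 207.36 kN/bolt. φR_n = 0.75 × (1×105.84 + 4×207.36) = 701.5 kN.
Block shear: shear path 1×[38+4×75] = 1×338 mm, A_gv = 2704, A_nv = 1×(338 − 4.5×29)×8 = 1660 mm²; tension to near edge: (37 − 0.5×29)×8 = 180 mm². R_n = min(0.6×450×1660, 0.6×345×2704) + 1.0×450×180 = min(448.2, 559.73) + 81 = 529.2 kN. φR_n = 0.75 × 529.2 = 396.9 kN.
Tension yield (gross): A_g = 76×8 = 608 mm². φR_n = 0.90 × 345 × 608 = 188.8 kN.
Governing: min(795.6, 701.5, 396.9, 188.8) = 188.8 kN → gross-section yield.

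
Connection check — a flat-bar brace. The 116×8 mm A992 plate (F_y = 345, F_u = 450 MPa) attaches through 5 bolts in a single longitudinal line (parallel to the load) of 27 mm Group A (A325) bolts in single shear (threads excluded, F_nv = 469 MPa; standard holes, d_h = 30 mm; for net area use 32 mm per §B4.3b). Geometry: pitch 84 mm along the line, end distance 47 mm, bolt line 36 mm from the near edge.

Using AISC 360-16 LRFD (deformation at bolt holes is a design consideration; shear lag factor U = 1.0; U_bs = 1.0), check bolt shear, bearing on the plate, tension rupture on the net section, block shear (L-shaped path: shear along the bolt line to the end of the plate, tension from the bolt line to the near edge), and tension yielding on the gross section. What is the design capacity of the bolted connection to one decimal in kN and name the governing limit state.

Bolt shear: A_b = π(27)²/4 = 572.56 mm². φR_n = 0.75 × 469 × 572.56 × 5 × 1 = 1007.0 kN.
Bearing (8 mm plate, F_u = 450 MPa): end bolts L_c = 47 − 30/2 = 32, R_n = min(1.2×32×8×450, 2.4×27×8×450) = 138.24 kN/bolt; interior L_c = 84 − 30 = 54, R_n = 233.28 kN/bolt. φR_n = 0.75 × (1×138.24 + 4×233.28) = 803.5 kN.
Tension rupture (net): A_n = (116 − 1×32)×8 = 672 mm² (U = 1.0, A_e = A_n). φR_n = 0.75 × 450 × 672 = 226.8 kN.
Block shear: shear path 1×[47+4×84] = 1×383 mm, A_gv = 3064, A_nv = 1×(383 − 4.5×32)×8 = 1912 mm²; tension to near edge: (36 − 0.5×32)×8 = 160 mm². R_n = min(0.6×450×1912, 0.6×345×3064) + 1.0×450×160 = min(516.24, 634.25) + 72 = 588.24 kN. φR_n = 0.75 × 588.24 = 441.2 kN.
Tension yield (gross): A_g = 116×8 = 928 mm². φR_n = 0.90 × 345 × 928 = 288.1 kN.
Governing: min(1007.0, 803.5, 226.8, 441.2, 288.1) = 226.8 kN → net-section rupture.

226.8 kN (net-section rupture governs)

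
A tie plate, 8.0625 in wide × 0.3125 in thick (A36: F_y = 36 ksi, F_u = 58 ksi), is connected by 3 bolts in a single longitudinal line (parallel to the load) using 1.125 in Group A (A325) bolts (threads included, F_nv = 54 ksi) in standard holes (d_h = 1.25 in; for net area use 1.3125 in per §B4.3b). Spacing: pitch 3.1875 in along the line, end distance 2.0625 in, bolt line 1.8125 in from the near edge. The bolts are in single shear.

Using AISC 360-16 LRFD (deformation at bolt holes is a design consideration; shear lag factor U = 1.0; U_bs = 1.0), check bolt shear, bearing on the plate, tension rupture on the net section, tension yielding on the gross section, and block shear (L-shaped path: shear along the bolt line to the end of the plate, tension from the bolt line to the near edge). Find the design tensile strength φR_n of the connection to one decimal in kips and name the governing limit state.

Bolt shear: A_b = π(1.125)²/4 = 0.99402 in². φR_n = 0.75 × 54 × 0.99402 × 3 × 1 = 120.8 kips.
Bearing (0.3125 in plate, F_u = 58 ksi): end bolts L_c = 2.0625 − 1.25/2 = 1.4375, R_n = min(1.2×1.4375×0.3125×58, 2.4×1.125×0.3125×58) = 31.266 kips/bolt; interior L_c = 3.1875 − 1.25 = 1.9375, R_n = 42.141 kips/bolt. φR_n = 0.75 × (1×31.266 + 2×42.141) = 86.7 kips.
Tension rupture (net): A_n = (8.0625 − 1×1.3125)×0.3125 = 2.1094 in² (U = 1.0, A_e = A_n). φR_n = 0.75 × 58 × 2.1094 = 91.8 kips.
Tension yield (gross): A_g = 8.0625×0.3125 = 2.5195 in². φR_n = 0.90 × 36 × 2.5195 = 81.6 kips.
Block shear: shear path 1×[2.0625+2×3.1875] = 1×8.4375 in, A_gv = 2.6367, A_nv = 1×(8.4375 − 2.5×1.3125)×0.3125 = 1.6113 in²; tension to near edge: (1.8125 − 0.5×1.3125)×0.3125 = 0.36133 in². R_n = min(0.6×58×1.6113, 0.6×36×2.6367) + 1.0×58×0.36133 = min(56.073, 56.953) + 20.957 = 77.03 kips. φR_n = 0.75 × 77.03 = 57.8 kips.
Governing: min(120.8, 86.7, 91.8, 81.6, 57.8) = 57.8 kips → block shear.

57.8 kips (block shear governs)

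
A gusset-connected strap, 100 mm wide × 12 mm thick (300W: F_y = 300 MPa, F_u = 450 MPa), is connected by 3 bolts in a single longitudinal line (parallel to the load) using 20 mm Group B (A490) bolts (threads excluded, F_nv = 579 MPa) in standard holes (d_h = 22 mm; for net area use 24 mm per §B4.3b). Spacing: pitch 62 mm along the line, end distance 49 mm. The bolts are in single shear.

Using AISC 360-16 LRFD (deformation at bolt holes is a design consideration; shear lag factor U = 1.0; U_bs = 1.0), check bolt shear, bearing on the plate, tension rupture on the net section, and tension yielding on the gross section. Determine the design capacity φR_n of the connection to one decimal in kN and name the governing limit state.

Bolt shear: A_b = π(20)²/4 = 314.16 mm². φR_n = 0.75 × 579 × 314.16 × 3 × 1 = 409.3 kN.
Bearing (12 mm plate, F_u = 450 MPa): end bolts L_c = 49 − 22/2 = 38, R_n = min(1.2×38×12×450, 2.4×20×12×450) = 246.24 kN/bolt; interior L_c = 62 − 22 = 40, R_n = 259.2 kN/bolt. φR_n = 0.75 × (1×246.24 + 2×259.2) = 573.5 kN.
Tension rupture (net): A_n = (100 − 1×24)×12 = 912 mm² (U = 1.0, A_e = A_n). φR_n = 0.75 × 450 × 912 = 307.8 kN.
Tension yield (gross): A_g = 100×12 = 1200 mm². φR_n = 0.90 × 300 × 1200 = 324.0 kN.
Governing: min(409.3, 573.5, 307.8, 324.0) = 307.8 kN → net-section rupture.

307.8 kN (net-section rupture governs)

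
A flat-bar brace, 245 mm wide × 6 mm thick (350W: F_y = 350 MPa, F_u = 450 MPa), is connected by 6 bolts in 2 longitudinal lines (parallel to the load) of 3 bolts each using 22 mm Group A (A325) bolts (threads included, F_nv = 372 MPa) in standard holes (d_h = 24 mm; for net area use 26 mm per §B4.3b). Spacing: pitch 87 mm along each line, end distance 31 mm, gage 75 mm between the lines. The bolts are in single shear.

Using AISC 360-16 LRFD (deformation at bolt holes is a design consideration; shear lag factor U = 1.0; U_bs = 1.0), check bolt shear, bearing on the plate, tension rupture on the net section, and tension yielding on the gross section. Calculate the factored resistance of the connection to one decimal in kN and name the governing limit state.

Bolt shear: A_b = π(22)²/4 = 380.13 mm². φR_n = 0.75 × 372 × 380.13 × 6 × 1 = 636.3 kN.
Bearing (6 mm plate, F_u = 450 MPa): end bolts L_c = 31 − 24/2 = 19, R_n = min(1.2×19×6×450, 2.4×22×6×450) = 61.56 kN/bolt; interior L_c = 87 − 24 = 63, R_n = 142.56 kN/bolt. φR_n = 0.75 × (2×61.56 + 4×142.56) = 520.0 kN.
Tension rupture (net): A_n = (245 − 2×26)×6 = 1158 mm² (U = 1.0, A_e = A_n). φR_n = 0.75 × 450 × 1158 = 390.8 kN.
Tension yield (gross): A_g = 245×6 = 1470 mm². φR_n = 0.90 × 350 × 1470 = 463.1 kN.
Governing: min(636.3, 520.0, 390.8, 463.1) = 390.8 kN → net-section rupture.

390.8 kN (net-section rupture governs)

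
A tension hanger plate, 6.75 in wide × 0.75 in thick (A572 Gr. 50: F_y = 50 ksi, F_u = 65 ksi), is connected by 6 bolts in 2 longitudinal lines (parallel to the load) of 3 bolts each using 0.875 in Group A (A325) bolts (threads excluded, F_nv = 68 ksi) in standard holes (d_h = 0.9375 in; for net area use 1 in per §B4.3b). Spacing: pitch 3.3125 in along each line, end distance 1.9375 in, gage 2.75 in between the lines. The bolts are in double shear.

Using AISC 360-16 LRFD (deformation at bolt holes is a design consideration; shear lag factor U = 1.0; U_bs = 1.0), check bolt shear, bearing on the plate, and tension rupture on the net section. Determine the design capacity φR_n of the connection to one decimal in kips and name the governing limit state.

173.7 kips (net-section rupture governs)

Bolt shear: A_b = π(0.875)²/4 = 0.60132 in². φR_n = 0.75 × 68 × 0.60132 × 6 × 2 = 368.0 kips.
Bearing (0.75 in plate, F_u = 65 ksi): end bolts L_c = 1.9375 − 0.9375/2 = 1.46875, R_n = min(1.2×1.46875×0.75×65, 2.4×0.875×0.75×65) = 85.922 kips/bolt; interior L_c = 3.3125 − 0.9375 = 2.375, R_n = 102.38 kips/bolt. φR_n = 0.75 × (2×85.922 + 4×102.38) = 436.0 kips.
Tension rupture (net): A_n = (6.75 − 2×1)×0.75 = 3.5625 in² (U = 1.0, A_e = A_n). φR_n = 0.75 × 65 × 3.5625 = 173.7 kips.
Governing: min(368.0, 436.0, 173.7) = 173.7 kips → net-section rupture.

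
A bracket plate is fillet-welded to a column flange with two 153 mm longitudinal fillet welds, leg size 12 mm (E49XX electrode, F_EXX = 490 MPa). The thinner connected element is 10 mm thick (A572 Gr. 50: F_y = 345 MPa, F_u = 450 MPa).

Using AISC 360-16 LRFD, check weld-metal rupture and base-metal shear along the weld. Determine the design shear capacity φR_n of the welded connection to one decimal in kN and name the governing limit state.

Weld metal: throat = 0.707×12 = 8.484 mm, L = 2×153 = 306 mm. φR_n = 0.75 × 0.6 × 490 × 8.484 × 306 = 572.4 kN.
Base metal shear (10 mm plate): yield φR_n = 1.0×0.6×345×10×306 = 633.4 kN; rupture φR_n = 0.75×0.6×450×10×306 = 619.7 kN; take 619.7 kN (rupture).
Governing: min(572.4, 619.7) = 572.4 kN → weld metal.

572.4 kN (weld metal governs)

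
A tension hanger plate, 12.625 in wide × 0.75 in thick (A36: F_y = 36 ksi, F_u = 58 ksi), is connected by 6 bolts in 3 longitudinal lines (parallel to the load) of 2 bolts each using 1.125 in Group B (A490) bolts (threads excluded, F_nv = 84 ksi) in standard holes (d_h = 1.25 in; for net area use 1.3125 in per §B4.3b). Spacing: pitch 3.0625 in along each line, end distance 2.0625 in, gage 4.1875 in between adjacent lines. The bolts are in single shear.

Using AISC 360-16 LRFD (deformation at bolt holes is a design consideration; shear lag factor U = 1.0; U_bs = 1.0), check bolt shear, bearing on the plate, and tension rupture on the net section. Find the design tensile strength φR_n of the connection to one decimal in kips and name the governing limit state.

283.4 kips (net-section rupture governs)

Bolt shear: A_b = π(1.125)²/4 = 0.99402 in². φR_n = 0.75 × 84 × 0.99402 × 6 × 1 = 375.7 kips.
Bearing (0.75 in plate, F_u = 58 ksi): end bolts L_c = 2.0625 − 1.25/2 = 1.4375, R_n = min(1.2×1.4375×0.75×58, 2.4×1.125×0.75×58) = 75.038 kips/bolt; interior L_c = 3.0625 − 1.25 = 1.8125, R_n = 94.613 kips/bolt. φR_n = 0.75 × (3×75.038 + 3×94.613) = 381.7 kips.
Tension rupture (net): A_n = (12.625 − 3×1.3125)×0.75 = 6.5156 in² (U = 1.0, A_e = A_n). φR_n = 0.75 × 58 × 6.5156 = 283.4 kips.
Governing: min(375.7, 381.7, 283.4) = 283.4 kips → net-section rupture.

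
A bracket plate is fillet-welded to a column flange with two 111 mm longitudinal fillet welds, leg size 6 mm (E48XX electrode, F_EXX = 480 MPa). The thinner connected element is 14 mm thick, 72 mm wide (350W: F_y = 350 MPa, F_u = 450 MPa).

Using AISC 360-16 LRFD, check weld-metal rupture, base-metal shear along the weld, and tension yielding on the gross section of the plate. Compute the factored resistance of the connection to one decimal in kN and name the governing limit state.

203.4 kN (weld metal governs)

Weld metal: throat = 0.707×6 = 4.242 mm, L = 2×111 = 222 mm. φR_n = 0.75 × 0.6 × 480 × 4.242 × 222 = 203.4 kN.
Base metal shear (14 mm plate): yield φR_n = 1.0×0.6×350×14×222 = 652.7 kN; rupture φR_n = 0.75×0.6×450×14×222 = 629.4 kN; take 629.4 kN (rupture).
Tension yield (gross): A_g = 72×14 = 1008 mm². φR_n = 0.90 × 350 × 1008 = 317.5 kN.
Governing: min(203.4, 629.4, 317.5) = 203.4 kN → weld metal.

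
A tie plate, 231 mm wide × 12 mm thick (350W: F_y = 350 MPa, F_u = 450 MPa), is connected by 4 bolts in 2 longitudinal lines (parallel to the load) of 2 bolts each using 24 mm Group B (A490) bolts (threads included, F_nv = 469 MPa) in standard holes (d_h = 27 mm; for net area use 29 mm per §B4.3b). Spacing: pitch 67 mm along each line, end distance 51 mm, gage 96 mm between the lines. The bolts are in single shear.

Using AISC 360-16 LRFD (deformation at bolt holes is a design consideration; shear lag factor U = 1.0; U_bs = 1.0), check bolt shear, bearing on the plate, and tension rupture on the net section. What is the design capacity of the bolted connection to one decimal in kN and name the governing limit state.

636.5 kN (bolt shear governs)

Bolt shear: A_b = π(24)²/4 = 452.39 mm². φR_n = 0.75 × 469 × 452.39 × 4 × 1 = 636.5 kN.
Bearing (12 mm plate, F_u = 450 MPa): end bolts L_c = 51 − 27/2 = 37.5, R_n = min(1.2×37.5×12×450, 2.4×24×12×450) = 243 kN/bolt; interior L_c = 67 − 27 = 40, R_n = 259.2 kN/bolt. φR_n = 0.75 × (2×243 + 2×259.2) = 753.3 kN.
Tension rupture (net): A_n = (231 − 2×29)×12 = 2076 mm² (U = 1.0, A_e = A_n). φR_n = 0.75 × 450 × 2076 = 700.7 kN.
Governing: min(636.5, 753.3, 700.7) = 636.5 kN → bolt shear.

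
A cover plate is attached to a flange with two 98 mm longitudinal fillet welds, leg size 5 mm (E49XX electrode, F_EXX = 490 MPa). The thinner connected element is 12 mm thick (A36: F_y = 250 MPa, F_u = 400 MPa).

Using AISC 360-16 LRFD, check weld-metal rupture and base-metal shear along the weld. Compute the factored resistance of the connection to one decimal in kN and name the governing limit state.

Weld metal: throat = 0.707×5 = 3.535 mm, L = 2×98 = 196 mm. φR_n = 0.75 × 0.6 × 490 × 3.535 × 196 = 152.8 kN.
Base metal shear (12 mm plate): yield φR_n = 1.0×0.6×250×12×196 = 352.8 kN; rupture φR_n = 0.75×0.6×400×12×196 = 423.4 kN; take 352.8 kN (yield).
Governing: min(152.8, 352.8) = 152.8 kN → weld metal.

152.8 kN (weld metal governs)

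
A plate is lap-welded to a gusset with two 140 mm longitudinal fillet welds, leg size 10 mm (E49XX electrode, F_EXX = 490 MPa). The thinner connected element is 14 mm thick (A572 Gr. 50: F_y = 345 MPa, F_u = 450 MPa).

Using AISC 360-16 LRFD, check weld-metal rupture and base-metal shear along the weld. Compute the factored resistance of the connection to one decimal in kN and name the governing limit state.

Weld metal: throat = 0.707×10 = 7.07 mm, L = 2×140 = 280 mm. φR_n = 0.75 × 0.6 × 490 × 7.07 × 280 = 436.5 kN.
Base metal shear (14 mm plate): yield φR_n = 1.0×0.6×345×14×280 = 811.4 kN; rupture φR_n = 0.75×0.6×450×14×280 = 793.8 kN; take 793.8 kN (rupture).
Governing: min(436.5, 793.8) = 436.5 kN → weld metal.

436.5 kN (weld metal governs)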